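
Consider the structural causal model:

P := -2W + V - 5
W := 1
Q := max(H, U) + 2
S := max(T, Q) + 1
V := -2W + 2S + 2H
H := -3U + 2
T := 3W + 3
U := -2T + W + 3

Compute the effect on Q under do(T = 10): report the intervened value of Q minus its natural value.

24

do(T=10) replaces the equation T := 3W + 3 with the constant T = 10.
U = -2T + W + 3  [with T=10, W=1]  = -16
H = -3U + 2  [with U=-16]  = 50
Q = max(H, U) + 2  [with H=50, U=-16]  = 52
Without intervention: T = 3W + 3  [with W=1]  = 6; U = -2T + W + 3  [with T=6, W=1]  = -8; H = -3U + 2  [with U=-8]  = 26; Q = max(H, U) + 2  [with H=26, U=-8]  = 28.
Change = 52 − 28 = 24.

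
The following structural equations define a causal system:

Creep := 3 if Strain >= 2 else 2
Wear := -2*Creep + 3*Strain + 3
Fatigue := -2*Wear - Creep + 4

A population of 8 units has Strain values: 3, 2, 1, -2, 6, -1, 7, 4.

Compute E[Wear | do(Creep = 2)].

6.5

The intervention sets Creep=2 in all 8 units regardless of Strain. Recomputing Wear per unit gives 8, 5, 2, -7, 17, -4, 20, 11; average 6.5.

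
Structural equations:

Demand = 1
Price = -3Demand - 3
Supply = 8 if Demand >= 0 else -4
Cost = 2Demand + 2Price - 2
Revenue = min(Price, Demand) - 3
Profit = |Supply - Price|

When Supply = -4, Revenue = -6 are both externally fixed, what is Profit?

Setting Supply = -4, Revenue = -6 by intervention discards those variables' equations.
Price = -3Demand - 3  [with Demand=1]  = -6
Profit = |Supply - Price|  [with Supply=-4, Price=-6]  = 2

2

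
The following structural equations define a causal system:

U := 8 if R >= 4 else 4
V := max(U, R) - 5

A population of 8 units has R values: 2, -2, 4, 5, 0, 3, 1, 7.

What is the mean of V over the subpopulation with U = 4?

-1

Observing U=4 restricts to units where U's equation naturally yields 4: R ∈ {2, -2, 0, 3, 1}. In that subpopulation V = -1, -1, -1, -1, -1, mean -1.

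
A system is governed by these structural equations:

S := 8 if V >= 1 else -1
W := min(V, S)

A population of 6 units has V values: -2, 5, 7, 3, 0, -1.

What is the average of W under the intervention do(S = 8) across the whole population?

2

do(S=8) breaks S's dependence on V. With S=8 fixed, W across the units is -2, 5, 7, 3, 0, -1, mean 2.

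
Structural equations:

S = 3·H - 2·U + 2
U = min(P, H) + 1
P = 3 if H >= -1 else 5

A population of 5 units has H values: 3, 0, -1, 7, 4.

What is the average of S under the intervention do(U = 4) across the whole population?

Under do(U=4), U's equation is replaced by U=4 for every unit. Per-unit S: 3, -6, -9, 15, 6. Mean = 1.8.

1.8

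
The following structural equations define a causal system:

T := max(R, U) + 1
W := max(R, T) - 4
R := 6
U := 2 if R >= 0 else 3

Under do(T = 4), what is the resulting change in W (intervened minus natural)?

The intervention breaks the incoming arrows to T: T := max(R, U) + 1 no longer applies, and T = 4.
W = max(R, T) - 4  [with R=6, T=4]  = 2
Without intervention: U = 2 if R >= 0 else 3  [with R=6]  = 2; T = max(R, U) + 1  [with R=6, U=2]  = 7; W = max(R, T) - 4  [with R=6, T=7]  = 3.
Change = 2 − 3 = -1.

-1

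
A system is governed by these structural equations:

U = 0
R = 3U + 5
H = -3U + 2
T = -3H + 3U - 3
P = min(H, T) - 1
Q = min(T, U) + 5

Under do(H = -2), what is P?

do(H=-2) replaces the equation H = -3U + 2 with the constant H = -2.
T = -3H + 3U - 3  [with H=-2, U=0]  = 3
P = min(H, T) - 1  [with H=-2, T=3]  = -3

-3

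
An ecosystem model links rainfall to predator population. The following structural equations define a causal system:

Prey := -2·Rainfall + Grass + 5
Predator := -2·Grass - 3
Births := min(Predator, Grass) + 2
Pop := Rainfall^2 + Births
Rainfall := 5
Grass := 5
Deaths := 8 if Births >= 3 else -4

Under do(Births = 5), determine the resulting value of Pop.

Under do(Births=5), the mechanism Births := min(Predator, Grass) + 2 is discarded; Births is fixed at 5.
Pop = Rainfall^2 + Births  [with Rainfall=5, Births=5]  = 30

30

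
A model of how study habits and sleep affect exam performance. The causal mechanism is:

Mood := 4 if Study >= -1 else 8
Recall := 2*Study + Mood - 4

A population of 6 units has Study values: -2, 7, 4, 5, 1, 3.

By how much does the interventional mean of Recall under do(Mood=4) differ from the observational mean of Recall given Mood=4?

-2

The intervention sets Mood=4 in all 6 units regardless of Study. Recomputing Recall per unit gives -4, 14, 8, 10, 2, 6; average 6.
E[Recall|Mood=4] averages over only the 5 units with Mood=4 (Study = 7, 4, 5, 1, 3): Recall = 14, 8, 10, 2, 6, mean 8.
Difference = 6 − 8 = -2.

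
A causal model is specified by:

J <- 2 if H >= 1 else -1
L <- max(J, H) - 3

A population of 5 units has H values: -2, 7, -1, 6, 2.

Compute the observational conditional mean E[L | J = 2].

2

E[L|J=2] averages over only the 3 units with J=2 (H = 7, 6, 2): L = 4, 3, -1, mean 2.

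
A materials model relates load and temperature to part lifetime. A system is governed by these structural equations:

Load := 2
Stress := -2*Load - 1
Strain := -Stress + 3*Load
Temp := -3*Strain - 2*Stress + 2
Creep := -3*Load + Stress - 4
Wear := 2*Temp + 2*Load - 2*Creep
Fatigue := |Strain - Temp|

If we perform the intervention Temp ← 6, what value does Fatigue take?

The intervention breaks the incoming arrows to Temp: Temp := -3*Strain - 2*Stress + 2 no longer applies, and Temp = 6.
Stress = -2*Load - 1  [with Load=2]  = -5
Strain = -Stress + 3*Load  [with Stress=-5, Load=2]  = 11
Fatigue = |Strain - Temp|  [with Strain=11, Temp=6]  = 5

5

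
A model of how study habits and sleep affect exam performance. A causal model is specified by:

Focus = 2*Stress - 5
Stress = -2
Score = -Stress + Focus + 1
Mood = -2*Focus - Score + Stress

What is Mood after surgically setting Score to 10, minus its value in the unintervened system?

The intervention breaks the incoming arrows to Score: Score = -Stress + Focus + 1 no longer applies, and Score = 10.
Focus = 2*Stress - 5  [with Stress=-2]  = -9
Mood = -2*Focus - Score + Stress  [with Focus=-9, Score=10, Stress=-2]  = 6
Without intervention: Focus = 2*Stress - 5  [with Stress=-2]  = -9; Score = -Stress + Focus + 1  [with Stress=-2, Focus=-9]  = -6; Mood = -2*Focus - Score + Stress  [with Focus=-9, Score=-6, Stress=-2]  = 22.
Change = 6 − 22 = -16.

-16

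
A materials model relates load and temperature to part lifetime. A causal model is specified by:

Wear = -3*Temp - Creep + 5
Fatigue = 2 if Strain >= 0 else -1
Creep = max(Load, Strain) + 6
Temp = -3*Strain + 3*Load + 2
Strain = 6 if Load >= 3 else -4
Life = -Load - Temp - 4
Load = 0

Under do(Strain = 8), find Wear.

do(Strain=8) replaces the equation Strain = 6 if Load >= 3 else -4 with the constant Strain = 8.
Temp = -3*Strain + 3*Load + 2  [with Strain=8, Load=0]  = -22
Creep = max(Load, Strain) + 6  [with Load=0, Strain=8]  = 14
Wear = -3*Temp - Creep + 5  [with Temp=-22, Creep=14]  = 57

57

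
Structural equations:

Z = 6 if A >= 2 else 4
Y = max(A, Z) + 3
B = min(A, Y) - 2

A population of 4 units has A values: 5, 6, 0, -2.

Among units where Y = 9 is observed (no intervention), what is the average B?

Conditioning on Y=9 selects the 2 unit(s) with A ∈ {5, 6}. Their B values: 3, 4. Mean = 3.5.

3.5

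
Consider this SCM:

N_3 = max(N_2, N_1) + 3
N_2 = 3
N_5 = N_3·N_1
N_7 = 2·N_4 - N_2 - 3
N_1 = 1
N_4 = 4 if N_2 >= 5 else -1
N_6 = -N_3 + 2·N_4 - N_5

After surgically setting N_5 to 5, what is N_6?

The intervention breaks the incoming arrows to N_5: N_5 = N_3·N_1 no longer applies, and N_5 = 5.
N_3 = max(N_2, N_1) + 3  [with N_2=3, N_1=1]  = 6
N_4 = 4 if N_2 >= 5 else -1  [with N_2=3]  = -1
N_6 = -N_3 + 2·N_4 - N_5  [with N_3=6, N_4=-1, N_5=5]  = -13

-13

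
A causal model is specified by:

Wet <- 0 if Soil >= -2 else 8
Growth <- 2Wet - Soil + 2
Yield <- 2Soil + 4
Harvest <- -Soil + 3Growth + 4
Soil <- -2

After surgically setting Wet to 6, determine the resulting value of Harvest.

54

do(Wet=6) replaces the equation Wet <- 0 if Soil >= -2 else 8 with the constant Wet = 6.
Growth = 2Wet - Soil + 2  [with Wet=6, Soil=-2]  = 16
Harvest = -Soil + 3Growth + 4  [with Soil=-2, Growth=16]  = 54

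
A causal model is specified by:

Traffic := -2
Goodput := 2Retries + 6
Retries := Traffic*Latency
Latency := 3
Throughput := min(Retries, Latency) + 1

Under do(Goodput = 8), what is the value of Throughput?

-5

The intervention breaks the incoming arrows to Goodput: Goodput := 2Retries + 6 no longer applies, and Goodput = 8.
Since Throughput is not a descendant of the intervened variable, it is unaffected.
Retries = Traffic*Latency  [with Traffic=-2, Latency=3]  = -6
Throughput = min(Retries, Latency) + 1  [with Retries=-6, Latency=3]  = -5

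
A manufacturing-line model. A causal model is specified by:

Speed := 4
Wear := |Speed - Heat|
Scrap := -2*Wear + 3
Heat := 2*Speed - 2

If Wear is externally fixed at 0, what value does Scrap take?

3

The intervention breaks the incoming arrows to Wear: Wear := |Speed - Heat| no longer applies, and Wear = 0.
Scrap = -2*Wear + 3  [with Wear=0]  = 3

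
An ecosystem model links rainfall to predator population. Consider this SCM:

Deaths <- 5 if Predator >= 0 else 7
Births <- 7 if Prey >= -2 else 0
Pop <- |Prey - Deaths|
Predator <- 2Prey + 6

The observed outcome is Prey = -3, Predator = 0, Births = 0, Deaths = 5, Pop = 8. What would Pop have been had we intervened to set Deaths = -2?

Intervening sets Deaths = -2 and removes its equation (Deaths <- 5 if Predator >= 0 else 7).
Pop = |Prey - Deaths|  [with Prey=-3, Deaths=-2]  = 1

1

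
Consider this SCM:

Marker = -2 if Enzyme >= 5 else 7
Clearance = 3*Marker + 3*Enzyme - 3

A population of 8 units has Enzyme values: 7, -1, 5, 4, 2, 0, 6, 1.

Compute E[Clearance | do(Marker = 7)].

27

Every unit gets Marker=7 under the intervention. Clearance values become 39, 15, 33, 30, 24, 18, 36, 21; E[Clearance|do(Marker=7)] = 27.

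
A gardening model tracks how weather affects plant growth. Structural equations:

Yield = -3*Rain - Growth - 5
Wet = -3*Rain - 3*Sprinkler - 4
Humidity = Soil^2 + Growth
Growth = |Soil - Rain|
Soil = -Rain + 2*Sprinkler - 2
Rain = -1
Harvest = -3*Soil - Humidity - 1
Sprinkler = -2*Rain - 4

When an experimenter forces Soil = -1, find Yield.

The intervention breaks the incoming arrows to Soil: Soil = -Rain + 2*Sprinkler - 2 no longer applies, and Soil = -1.
Growth = |Soil - Rain|  [with Soil=-1, Rain=-1]  = 0
Yield = -3*Rain - Growth - 5  [with Rain=-1, Growth=0]  = -2

-2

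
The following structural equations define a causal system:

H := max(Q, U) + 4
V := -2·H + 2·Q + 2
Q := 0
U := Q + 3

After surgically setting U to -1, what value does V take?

-6

Under do(U=-1), the mechanism U := Q + 3 is discarded; U is fixed at -1.
H = max(Q, U) + 4  [with Q=0, U=-1]  = 4
V = -2·H + 2·Q + 2  [with H=4, Q=0]  = -6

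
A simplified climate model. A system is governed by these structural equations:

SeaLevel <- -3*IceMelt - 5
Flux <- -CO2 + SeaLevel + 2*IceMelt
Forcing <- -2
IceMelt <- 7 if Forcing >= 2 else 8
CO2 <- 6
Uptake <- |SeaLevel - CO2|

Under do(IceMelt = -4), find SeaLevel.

7

The intervention breaks the incoming arrows to IceMelt: IceMelt <- 7 if Forcing >= 2 else 8 no longer applies, and IceMelt = -4.
SeaLevel = -3*IceMelt - 5  [with IceMelt=-4]  = 7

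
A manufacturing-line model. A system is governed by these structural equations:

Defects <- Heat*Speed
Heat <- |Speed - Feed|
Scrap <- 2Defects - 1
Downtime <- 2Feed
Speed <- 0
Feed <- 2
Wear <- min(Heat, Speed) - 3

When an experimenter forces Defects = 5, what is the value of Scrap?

The intervention breaks the incoming arrows to Defects: Defects <- Heat*Speed no longer applies, and Defects = 5.
Scrap = 2Defects - 1  [with Defects=5]  = 9

9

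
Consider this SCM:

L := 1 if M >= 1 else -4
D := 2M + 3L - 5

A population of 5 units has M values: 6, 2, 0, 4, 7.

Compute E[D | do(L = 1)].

do(L=1) breaks L's dependence on M. With L=1 fixed, D across the units is 10, 2, -2, 6, 12, mean 5.6.

5.6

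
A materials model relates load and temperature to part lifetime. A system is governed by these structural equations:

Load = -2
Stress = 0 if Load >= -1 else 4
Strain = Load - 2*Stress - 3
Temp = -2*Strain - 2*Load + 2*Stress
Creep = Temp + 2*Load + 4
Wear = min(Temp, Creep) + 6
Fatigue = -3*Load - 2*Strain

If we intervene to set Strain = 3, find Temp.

6

The intervention breaks the incoming arrows to Strain: Strain = Load - 2*Stress - 3 no longer applies, and Strain = 3.
Stress = 0 if Load >= -1 else 4  [with Load=-2]  = 4
Temp = -2*Strain - 2*Load + 2*Stress  [with Strain=3, Load=-2, Stress=4]  = 6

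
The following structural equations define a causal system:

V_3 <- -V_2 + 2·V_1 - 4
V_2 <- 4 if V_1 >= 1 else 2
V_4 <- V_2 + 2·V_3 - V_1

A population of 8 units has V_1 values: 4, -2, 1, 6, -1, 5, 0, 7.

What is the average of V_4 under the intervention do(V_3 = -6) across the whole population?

-11.25

The intervention sets V_3=-6 in all 8 units regardless of V_1. Recomputing V_4 per unit gives -12, -8, -9, -14, -9, -13, -10, -15; average -11.25.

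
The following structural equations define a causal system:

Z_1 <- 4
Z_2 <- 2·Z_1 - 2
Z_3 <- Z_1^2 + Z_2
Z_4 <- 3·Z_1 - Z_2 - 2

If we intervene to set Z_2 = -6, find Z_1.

4

Under do(Z_2=-6), the mechanism Z_2 <- 2·Z_1 - 2 is discarded; Z_2 is fixed at -6.
Z_1 is not downstream of the intervention, so its value is determined by the original equations.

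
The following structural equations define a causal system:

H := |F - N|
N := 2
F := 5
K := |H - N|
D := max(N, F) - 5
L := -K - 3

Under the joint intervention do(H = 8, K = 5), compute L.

-8

Setting H = 8, K = 5 by intervention discards those variables' equations.
L = -K - 3  [with K=5]  = -8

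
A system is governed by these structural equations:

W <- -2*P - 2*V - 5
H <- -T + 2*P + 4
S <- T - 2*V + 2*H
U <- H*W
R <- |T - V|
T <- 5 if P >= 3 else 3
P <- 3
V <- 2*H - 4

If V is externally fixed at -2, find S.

19

Intervening sets V = -2 and removes its equation (V <- 2*H - 4).
T = 5 if P >= 3 else 3  [with P=3]  = 5
H = -T + 2*P + 4  [with T=5, P=3]  = 5
S = T - 2*V + 2*H  [with T=5, V=-2, H=5]  = 19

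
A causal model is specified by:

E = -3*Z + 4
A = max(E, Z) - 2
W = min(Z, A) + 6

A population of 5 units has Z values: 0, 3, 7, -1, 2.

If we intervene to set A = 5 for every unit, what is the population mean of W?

7.8

Every unit gets A=5 under the intervention. W values become 6, 9, 11, 5, 8; E[W|do(A=5)] = 7.8.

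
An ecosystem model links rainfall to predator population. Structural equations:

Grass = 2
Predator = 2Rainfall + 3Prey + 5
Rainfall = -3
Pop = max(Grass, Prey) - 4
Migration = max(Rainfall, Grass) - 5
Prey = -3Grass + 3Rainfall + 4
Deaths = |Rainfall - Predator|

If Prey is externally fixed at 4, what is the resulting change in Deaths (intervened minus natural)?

-17

do(Prey=4) replaces the equation Prey = -3Grass + 3Rainfall + 4 with the constant Prey = 4.
Predator = 2Rainfall + 3Prey + 5  [with Rainfall=-3, Prey=4]  = 11
Deaths = |Rainfall - Predator|  [with Rainfall=-3, Predator=11]  = 14
Without intervention: Prey = -3Grass + 3Rainfall + 4  [with Grass=2, Rainfall=-3]  = -11; Predator = 2Rainfall + 3Prey + 5  [with Rainfall=-3, Prey=-11]  = -34; Deaths = |Rainfall - Predator|  [with Rainfall=-3, Predator=-34]  = 31.
Change = 14 − 31 = -17.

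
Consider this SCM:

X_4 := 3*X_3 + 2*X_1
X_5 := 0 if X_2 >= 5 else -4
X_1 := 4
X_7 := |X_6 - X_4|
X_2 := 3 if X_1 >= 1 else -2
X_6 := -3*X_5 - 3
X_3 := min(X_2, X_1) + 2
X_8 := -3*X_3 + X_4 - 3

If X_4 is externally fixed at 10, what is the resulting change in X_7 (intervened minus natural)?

-13

The intervention breaks the incoming arrows to X_4: X_4 := 3*X_3 + 2*X_1 no longer applies, and X_4 = 10.
X_2 = 3 if X_1 >= 1 else -2  [with X_1=4]  = 3
X_5 = 0 if X_2 >= 5 else -4  [with X_2=3]  = -4
X_6 = -3*X_5 - 3  [with X_5=-4]  = 9
X_7 = |X_6 - X_4|  [with X_6=9, X_4=10]  = 1
Without intervention: X_2 = 3 if X_1 >= 1 else -2  [with X_1=4]  = 3; X_3 = min(X_2, X_1) + 2  [with X_2=3, X_1=4]  = 5; X_4 = 3*X_3 + 2*X_1  [with X_3=5, X_1=4]  = 23; X_5 = 0 if X_2 >= 5 else -4  [with X_2=3]  = -4; X_6 = -3*X_5 - 3  [with X_5=-4]  = 9; X_7 = |X_6 - X_4|  [with X_6=9, X_4=23]  = 14.
Change = 1 − 14 = -13.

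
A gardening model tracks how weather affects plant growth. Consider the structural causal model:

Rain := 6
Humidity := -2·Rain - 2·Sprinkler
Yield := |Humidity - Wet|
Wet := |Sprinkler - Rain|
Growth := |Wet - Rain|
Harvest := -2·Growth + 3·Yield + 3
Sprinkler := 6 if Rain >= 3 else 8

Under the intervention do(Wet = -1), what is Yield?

The intervention breaks the incoming arrows to Wet: Wet := |Sprinkler - Rain| no longer applies, and Wet = -1.
Sprinkler = 6 if Rain >= 3 else 8  [with Rain=6]  = 6
Humidity = -2·Rain - 2·Sprinkler  [with Rain=6, Sprinkler=6]  = -24
Yield = |Humidity - Wet|  [with Humidity=-24, Wet=-1]  = 23

23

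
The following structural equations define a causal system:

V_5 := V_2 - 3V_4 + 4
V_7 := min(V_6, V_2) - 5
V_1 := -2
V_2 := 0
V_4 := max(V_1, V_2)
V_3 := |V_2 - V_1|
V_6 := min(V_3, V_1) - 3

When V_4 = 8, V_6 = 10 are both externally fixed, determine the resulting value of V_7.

Setting V_4 = 8, V_6 = 10 by intervention discards those variables' equations.
V_7 = min(V_6, V_2) - 5  [with V_6=10, V_2=0]  = -5

-5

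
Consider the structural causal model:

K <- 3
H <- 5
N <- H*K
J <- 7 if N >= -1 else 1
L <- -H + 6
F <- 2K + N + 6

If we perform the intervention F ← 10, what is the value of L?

do(F=10) replaces the equation F <- 2K + N + 6 with the constant F = 10.
Since L is not a descendant of the intervened variable, it is unaffected.
L = -H + 6  [with H=5]  = 1

1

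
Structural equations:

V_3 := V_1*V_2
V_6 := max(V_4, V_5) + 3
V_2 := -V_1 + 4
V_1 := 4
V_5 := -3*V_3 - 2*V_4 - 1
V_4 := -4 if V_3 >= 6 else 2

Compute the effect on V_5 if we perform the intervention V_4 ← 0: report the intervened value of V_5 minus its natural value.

4

Intervening sets V_4 = 0 and removes its equation (V_4 := -4 if V_3 >= 6 else 2).
V_2 = -V_1 + 4  [with V_1=4]  = 0
V_3 = V_1*V_2  [with V_1=4, V_2=0]  = 0
V_5 = -3*V_3 - 2*V_4 - 1  [with V_3=0, V_4=0]  = -1
Without intervention: V_2 = -V_1 + 4  [with V_1=4]  = 0; V_3 = V_1*V_2  [with V_1=4, V_2=0]  = 0; V_4 = -4 if V_3 >= 6 else 2  [with V_3=0]  = 2; V_5 = -3*V_3 - 2*V_4 - 1  [with V_3=0, V_4=2]  = -5.
Change = -1 − (-5) = 4.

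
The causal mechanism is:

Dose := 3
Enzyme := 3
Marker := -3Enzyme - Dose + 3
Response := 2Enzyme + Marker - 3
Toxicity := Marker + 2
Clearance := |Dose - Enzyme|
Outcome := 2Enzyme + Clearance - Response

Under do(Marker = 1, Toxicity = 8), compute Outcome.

Under do(Marker = 1, Toxicity = 8), each intervened variable's structural equation is replaced by its fixed value.
Response = 2Enzyme + Marker - 3  [with Enzyme=3, Marker=1]  = 4
Clearance = |Dose - Enzyme|  [with Dose=3, Enzyme=3]  = 0
Outcome = 2Enzyme + Clearance - Response  [with Enzyme=3, Clearance=0, Response=4]  = 2

2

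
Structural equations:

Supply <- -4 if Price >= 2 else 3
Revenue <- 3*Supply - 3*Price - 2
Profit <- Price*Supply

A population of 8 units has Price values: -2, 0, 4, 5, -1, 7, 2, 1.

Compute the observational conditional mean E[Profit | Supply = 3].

E[Profit|Supply=3] averages over only the 4 units with Supply=3 (Price = -2, 0, -1, 1): Profit = -6, 0, -3, 3, mean -1.5.

-1.5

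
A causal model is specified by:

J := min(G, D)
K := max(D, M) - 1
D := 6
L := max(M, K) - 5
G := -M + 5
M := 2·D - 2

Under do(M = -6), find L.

do(M=-6) replaces the equation M := 2·D - 2 with the constant M = -6.
K = max(D, M) - 1  [with D=6, M=-6]  = 5
L = max(M, K) - 5  [with M=-6, K=5]  = 0

0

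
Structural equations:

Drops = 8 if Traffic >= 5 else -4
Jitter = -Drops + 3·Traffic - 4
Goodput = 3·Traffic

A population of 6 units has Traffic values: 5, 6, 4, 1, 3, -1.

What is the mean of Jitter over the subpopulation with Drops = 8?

4.5

Observing Drops=8 restricts to units where Drops's equation naturally yields 8: Traffic ∈ {5, 6}. In that subpopulation Jitter = 3, 6, mean 4.5.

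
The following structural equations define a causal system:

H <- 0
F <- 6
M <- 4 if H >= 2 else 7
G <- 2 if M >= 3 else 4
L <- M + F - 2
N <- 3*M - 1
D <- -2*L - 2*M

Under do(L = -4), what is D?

-6

Under do(L=-4), the mechanism L <- M + F - 2 is discarded; L is fixed at -4.
M = 4 if H >= 2 else 7  [with H=0]  = 7
D = -2*L - 2*M  [with L=-4, M=7]  = -6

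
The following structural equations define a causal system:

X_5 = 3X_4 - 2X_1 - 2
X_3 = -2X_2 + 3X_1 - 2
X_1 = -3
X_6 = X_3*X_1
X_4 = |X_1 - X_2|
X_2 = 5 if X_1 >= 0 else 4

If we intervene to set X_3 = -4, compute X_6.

The intervention breaks the incoming arrows to X_3: X_3 = -2X_2 + 3X_1 - 2 no longer applies, and X_3 = -4.
X_6 = X_3*X_1  [with X_3=-4, X_1=-3]  = 12

12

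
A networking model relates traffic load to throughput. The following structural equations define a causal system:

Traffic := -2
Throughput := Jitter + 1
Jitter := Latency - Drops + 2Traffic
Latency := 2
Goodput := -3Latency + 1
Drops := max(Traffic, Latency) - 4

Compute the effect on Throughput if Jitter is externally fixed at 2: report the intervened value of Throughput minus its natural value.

2

Intervening sets Jitter = 2 and removes its equation (Jitter := Latency - Drops + 2Traffic).
Throughput = Jitter + 1  [with Jitter=2]  = 3
Without intervention: Drops = max(Traffic, Latency) - 4  [with Traffic=-2, Latency=2]  = -2; Jitter = Latency - Drops + 2Traffic  [with Latency=2, Drops=-2, Traffic=-2]  = 0; Throughput = Jitter + 1  [with Jitter=0]  = 1.
Change = 3 − 1 = 2.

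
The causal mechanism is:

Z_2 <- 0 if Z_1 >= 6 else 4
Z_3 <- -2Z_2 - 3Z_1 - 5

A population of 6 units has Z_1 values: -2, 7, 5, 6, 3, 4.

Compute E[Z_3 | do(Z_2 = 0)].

-16.5

Every unit gets Z_2=0 under the intervention. Z_3 values become 1, -26, -20, -23, -14, -17; E[Z_3|do(Z_2=0)] = -16.5.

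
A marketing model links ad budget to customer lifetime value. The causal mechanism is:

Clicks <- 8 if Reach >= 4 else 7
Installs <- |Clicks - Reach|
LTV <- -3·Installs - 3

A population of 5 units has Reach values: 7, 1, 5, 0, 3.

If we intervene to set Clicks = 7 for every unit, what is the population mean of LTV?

Under do(Clicks=7), Clicks's equation is replaced by Clicks=7 for every unit. Per-unit LTV: -3, -21, -9, -24, -15. Mean = -14.4.

-14.4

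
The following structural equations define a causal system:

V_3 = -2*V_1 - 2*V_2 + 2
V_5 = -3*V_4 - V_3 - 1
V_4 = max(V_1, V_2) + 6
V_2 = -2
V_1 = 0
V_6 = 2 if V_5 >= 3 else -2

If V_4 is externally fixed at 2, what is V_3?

6

Under do(V_4=2), the mechanism V_4 = max(V_1, V_2) + 6 is discarded; V_4 is fixed at 2.
Since V_3 is not a descendant of the intervened variable, it is unaffected.
V_3 = -2*V_1 - 2*V_2 + 2  [with V_1=0, V_2=-2]  = 6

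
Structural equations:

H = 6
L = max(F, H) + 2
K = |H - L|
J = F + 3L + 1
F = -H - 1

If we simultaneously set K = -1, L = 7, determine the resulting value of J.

15

The joint intervention fixes K = -1, L = 7, removing each variable's own equation.
F = -H - 1  [with H=6]  = -7
J = F + 3L + 1  [with F=-7, L=7]  = 15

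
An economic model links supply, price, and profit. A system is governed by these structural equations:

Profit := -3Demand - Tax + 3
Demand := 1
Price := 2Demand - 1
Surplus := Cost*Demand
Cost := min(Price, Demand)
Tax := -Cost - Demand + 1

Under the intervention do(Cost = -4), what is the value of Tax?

The intervention breaks the incoming arrows to Cost: Cost := min(Price, Demand) no longer applies, and Cost = -4.
Tax = -Cost - Demand + 1  [with Cost=-4, Demand=1]  = 4

4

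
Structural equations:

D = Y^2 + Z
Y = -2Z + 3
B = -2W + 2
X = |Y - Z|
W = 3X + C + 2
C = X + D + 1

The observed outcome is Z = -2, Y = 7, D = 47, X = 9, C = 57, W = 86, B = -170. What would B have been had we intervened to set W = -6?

14

Intervening sets W = -6 and removes its equation (W = 3X + C + 2).
B = -2W + 2  [with W=-6]  = 14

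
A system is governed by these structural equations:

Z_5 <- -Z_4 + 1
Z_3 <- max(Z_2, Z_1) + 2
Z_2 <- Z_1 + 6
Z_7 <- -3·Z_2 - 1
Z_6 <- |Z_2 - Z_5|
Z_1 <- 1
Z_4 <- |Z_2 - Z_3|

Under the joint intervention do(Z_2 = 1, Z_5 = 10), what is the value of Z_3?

3

Under do(Z_2 = 1, Z_5 = 10), each intervened variable's structural equation is replaced by its fixed value.
Z_3 = max(Z_2, Z_1) + 2  [with Z_2=1, Z_1=1]  = 3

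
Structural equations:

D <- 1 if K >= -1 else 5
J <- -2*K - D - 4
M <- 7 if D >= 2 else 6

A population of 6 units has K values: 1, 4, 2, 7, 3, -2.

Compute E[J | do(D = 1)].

Under do(D=1), D's equation is replaced by D=1 for every unit. Per-unit J: -7, -13, -9, -19, -11, -1. Mean = -10.

-10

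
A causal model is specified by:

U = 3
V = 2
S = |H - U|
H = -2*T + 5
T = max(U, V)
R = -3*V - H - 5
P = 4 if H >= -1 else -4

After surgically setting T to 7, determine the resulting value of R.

-2

The intervention breaks the incoming arrows to T: T = max(U, V) no longer applies, and T = 7.
H = -2*T + 5  [with T=7]  = -9
R = -3*V - H - 5  [with V=2, H=-9]  = -2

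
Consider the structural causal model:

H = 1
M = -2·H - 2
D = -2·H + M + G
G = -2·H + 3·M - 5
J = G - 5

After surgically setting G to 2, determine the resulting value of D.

-4

The intervention breaks the incoming arrows to G: G = -2·H + 3·M - 5 no longer applies, and G = 2.
M = -2·H - 2  [with H=1]  = -4
D = -2·H + M + G  [with H=1, M=-4, G=2]  = -4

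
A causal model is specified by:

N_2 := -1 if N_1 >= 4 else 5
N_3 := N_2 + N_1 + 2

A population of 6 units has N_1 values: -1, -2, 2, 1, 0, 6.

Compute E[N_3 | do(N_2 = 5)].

8

Under do(N_2=5), N_2's equation is replaced by N_2=5 for every unit. Per-unit N_3: 6, 5, 9, 8, 7, 13. Mean = 8.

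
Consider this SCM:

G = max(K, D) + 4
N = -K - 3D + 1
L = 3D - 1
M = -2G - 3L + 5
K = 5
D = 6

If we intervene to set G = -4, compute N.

The intervention breaks the incoming arrows to G: G = max(K, D) + 4 no longer applies, and G = -4.
N is not downstream of the intervention, so its value is determined by the original equations.
N = -K - 3D + 1  [with K=5, D=6]  = -22

-22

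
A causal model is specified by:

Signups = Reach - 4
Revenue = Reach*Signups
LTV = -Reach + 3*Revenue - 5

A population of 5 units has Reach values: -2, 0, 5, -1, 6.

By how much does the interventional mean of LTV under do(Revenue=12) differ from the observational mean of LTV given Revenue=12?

0.4

The intervention sets Revenue=12 in all 5 units regardless of Reach. Recomputing LTV per unit gives 33, 31, 26, 32, 25; average 29.4.
E[LTV|Revenue=12] averages over only the 2 units with Revenue=12 (Reach = -2, 6): LTV = 33, 25, mean 29.
Difference = 29.4 − 29 = 0.4.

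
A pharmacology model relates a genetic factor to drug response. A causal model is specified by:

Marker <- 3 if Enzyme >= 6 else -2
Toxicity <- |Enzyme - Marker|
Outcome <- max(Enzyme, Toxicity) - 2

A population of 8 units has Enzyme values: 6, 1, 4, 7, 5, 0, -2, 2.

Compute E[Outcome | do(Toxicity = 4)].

2.75

do(Toxicity=4) breaks Toxicity's dependence on Enzyme. With Toxicity=4 fixed, Outcome across the units is 4, 2, 2, 5, 3, 2, 2, 2, mean 2.75.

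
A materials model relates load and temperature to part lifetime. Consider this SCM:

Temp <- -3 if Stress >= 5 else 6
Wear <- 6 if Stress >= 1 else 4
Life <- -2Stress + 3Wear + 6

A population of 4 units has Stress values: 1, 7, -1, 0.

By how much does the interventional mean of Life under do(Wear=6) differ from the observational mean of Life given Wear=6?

The intervention sets Wear=6 in all 4 units regardless of Stress. Recomputing Life per unit gives 22, 10, 26, 24; average 20.5.
E[Life|Wear=6] averages over only the 2 units with Wear=6 (Stress = 1, 7): Life = 22, 10, mean 16.
Difference = 20.5 − 16 = 4.5.

4.5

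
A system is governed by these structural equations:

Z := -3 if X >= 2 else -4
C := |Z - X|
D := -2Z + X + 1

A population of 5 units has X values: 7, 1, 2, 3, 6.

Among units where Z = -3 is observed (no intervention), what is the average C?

E[C|Z=-3] averages over only the 4 units with Z=-3 (X = 7, 2, 3, 6): C = 10, 5, 6, 9, mean 7.5.

7.5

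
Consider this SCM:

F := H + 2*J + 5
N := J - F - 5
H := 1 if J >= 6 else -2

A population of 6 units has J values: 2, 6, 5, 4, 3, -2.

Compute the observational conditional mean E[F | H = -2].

Conditioning on H=-2 selects the 5 unit(s) with J ∈ {2, 5, 4, 3, -2}. Their F values: 7, 13, 11, 9, -1. Mean = 7.8.

7.8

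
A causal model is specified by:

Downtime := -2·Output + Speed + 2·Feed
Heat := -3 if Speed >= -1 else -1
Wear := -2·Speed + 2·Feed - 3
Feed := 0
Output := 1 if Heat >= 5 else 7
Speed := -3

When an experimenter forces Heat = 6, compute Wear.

3

The intervention breaks the incoming arrows to Heat: Heat := -3 if Speed >= -1 else -1 no longer applies, and Heat = 6.
Wear is not downstream of the intervention, so its value is determined by the original equations.
Wear = -2·Speed + 2·Feed - 3  [with Speed=-3, Feed=0]  = 3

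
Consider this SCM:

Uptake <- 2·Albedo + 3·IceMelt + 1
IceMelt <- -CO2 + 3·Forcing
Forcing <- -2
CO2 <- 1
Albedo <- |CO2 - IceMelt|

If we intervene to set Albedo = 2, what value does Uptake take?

Intervening sets Albedo = 2 and removes its equation (Albedo <- |CO2 - IceMelt|).
IceMelt = -CO2 + 3·Forcing  [with CO2=1, Forcing=-2]  = -7
Uptake = 2·Albedo + 3·IceMelt + 1  [with Albedo=2, IceMelt=-7]  = -16

-16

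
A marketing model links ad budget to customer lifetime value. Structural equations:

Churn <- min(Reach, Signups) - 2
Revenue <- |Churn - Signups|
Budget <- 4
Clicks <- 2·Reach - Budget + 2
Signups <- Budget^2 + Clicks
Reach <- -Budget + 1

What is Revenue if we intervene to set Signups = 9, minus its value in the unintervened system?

1

Under do(Signups=9), the mechanism Signups <- Budget^2 + Clicks is discarded; Signups is fixed at 9.
Reach = -Budget + 1  [with Budget=4]  = -3
Churn = min(Reach, Signups) - 2  [with Reach=-3, Signups=9]  = -5
Revenue = |Churn - Signups|  [with Churn=-5, Signups=9]  = 14
Without intervention: Reach = -Budget + 1  [with Budget=4]  = -3; Clicks = 2·Reach - Budget + 2  [with Reach=-3, Budget=4]  = -8; Signups = Budget^2 + Clicks  [with Budget=4, Clicks=-8]  = 8; Churn = min(Reach, Signups) - 2  [with Reach=-3, Signups=8]  = -5; Revenue = |Churn - Signups|  [with Churn=-5, Signups=8]  = 13.
Change = 14 − 13 = 1.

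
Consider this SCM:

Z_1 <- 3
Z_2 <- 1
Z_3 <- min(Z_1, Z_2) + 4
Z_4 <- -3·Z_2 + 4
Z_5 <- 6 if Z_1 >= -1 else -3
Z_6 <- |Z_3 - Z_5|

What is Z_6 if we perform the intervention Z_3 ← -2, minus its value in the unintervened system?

7

The intervention breaks the incoming arrows to Z_3: Z_3 <- min(Z_1, Z_2) + 4 no longer applies, and Z_3 = -2.
Z_5 = 6 if Z_1 >= -1 else -3  [with Z_1=3]  = 6
Z_6 = |Z_3 - Z_5|  [with Z_3=-2, Z_5=6]  = 8
Without intervention: Z_3 = min(Z_1, Z_2) + 4  [with Z_1=3, Z_2=1]  = 5; Z_5 = 6 if Z_1 >= -1 else -3  [with Z_1=3]  = 6; Z_6 = |Z_3 - Z_5|  [with Z_3=5, Z_5=6]  = 1.
Change = 8 − 1 = 7.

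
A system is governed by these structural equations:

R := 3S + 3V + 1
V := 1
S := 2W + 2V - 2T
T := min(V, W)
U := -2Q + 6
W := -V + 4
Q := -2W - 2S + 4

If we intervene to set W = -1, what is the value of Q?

2

do(W=-1) replaces the equation W := -V + 4 with the constant W = -1.
T = min(V, W)  [with V=1, W=-1]  = -1
S = 2W + 2V - 2T  [with W=-1, V=1, T=-1]  = 2
Q = -2W - 2S + 4  [with W=-1, S=2]  = 2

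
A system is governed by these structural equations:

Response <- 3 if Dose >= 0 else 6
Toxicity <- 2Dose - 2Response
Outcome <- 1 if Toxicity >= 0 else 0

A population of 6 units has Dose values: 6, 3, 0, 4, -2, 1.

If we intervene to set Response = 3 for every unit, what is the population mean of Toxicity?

-2

do(Response=3) breaks Response's dependence on Dose. With Response=3 fixed, Toxicity across the units is 6, 0, -6, 2, -10, -4, mean -2.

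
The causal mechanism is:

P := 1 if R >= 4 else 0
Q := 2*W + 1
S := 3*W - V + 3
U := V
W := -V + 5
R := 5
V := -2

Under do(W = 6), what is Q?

13

The intervention breaks the incoming arrows to W: W := -V + 5 no longer applies, and W = 6.
Q = 2*W + 1  [with W=6]  = 13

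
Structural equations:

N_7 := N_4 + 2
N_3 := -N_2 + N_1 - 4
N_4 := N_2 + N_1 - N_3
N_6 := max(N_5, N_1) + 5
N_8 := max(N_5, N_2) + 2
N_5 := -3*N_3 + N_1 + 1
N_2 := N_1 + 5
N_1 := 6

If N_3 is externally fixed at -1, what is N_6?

15

The intervention breaks the incoming arrows to N_3: N_3 := -N_2 + N_1 - 4 no longer applies, and N_3 = -1.
N_5 = -3*N_3 + N_1 + 1  [with N_3=-1, N_1=6]  = 10
N_6 = max(N_5, N_1) + 5  [with N_5=10, N_1=6]  = 15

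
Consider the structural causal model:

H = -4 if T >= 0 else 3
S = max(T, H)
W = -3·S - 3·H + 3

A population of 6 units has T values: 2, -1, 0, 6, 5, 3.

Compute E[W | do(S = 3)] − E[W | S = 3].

7

Under do(S=3), S's equation is replaced by S=3 for every unit. Per-unit W: 6, -15, 6, 6, 6, 6. Mean = 2.5.
E[W|S=3] averages over only the 2 units with S=3 (T = -1, 3): W = -15, 6, mean -4.5.
Difference = 2.5 − (-4.5) = 7.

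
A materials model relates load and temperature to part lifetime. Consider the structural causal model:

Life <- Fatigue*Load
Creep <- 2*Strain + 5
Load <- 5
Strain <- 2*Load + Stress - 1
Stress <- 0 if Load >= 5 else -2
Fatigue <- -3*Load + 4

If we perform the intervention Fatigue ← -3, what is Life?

The intervention breaks the incoming arrows to Fatigue: Fatigue <- -3*Load + 4 no longer applies, and Fatigue = -3.
Life = Fatigue*Load  [with Fatigue=-3, Load=5]  = -15

-15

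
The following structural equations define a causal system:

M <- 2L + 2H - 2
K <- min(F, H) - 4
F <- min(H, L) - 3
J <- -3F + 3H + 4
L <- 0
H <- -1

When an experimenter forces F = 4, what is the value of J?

-11

Under do(F=4), the mechanism F <- min(H, L) - 3 is discarded; F is fixed at 4.
J = -3F + 3H + 4  [with F=4, H=-1]  = -11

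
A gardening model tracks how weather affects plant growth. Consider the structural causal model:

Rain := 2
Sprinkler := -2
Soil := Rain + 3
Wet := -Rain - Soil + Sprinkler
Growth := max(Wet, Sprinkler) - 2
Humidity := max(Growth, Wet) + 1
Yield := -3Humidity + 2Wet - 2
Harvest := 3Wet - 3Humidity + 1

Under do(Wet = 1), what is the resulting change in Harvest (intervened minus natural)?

do(Wet=1) replaces the equation Wet := -Rain - Soil + Sprinkler with the constant Wet = 1.
Growth = max(Wet, Sprinkler) - 2  [with Wet=1, Sprinkler=-2]  = -1
Humidity = max(Growth, Wet) + 1  [with Growth=-1, Wet=1]  = 2
Harvest = 3Wet - 3Humidity + 1  [with Wet=1, Humidity=2]  = -2
Without intervention: Soil = Rain + 3  [with Rain=2]  = 5; Wet = -Rain - Soil + Sprinkler  [with Rain=2, Soil=5, Sprinkler=-2]  = -9; Growth = max(Wet, Sprinkler) - 2  [with Wet=-9, Sprinkler=-2]  = -4; Humidity = max(Growth, Wet) + 1  [with Growth=-4, Wet=-9]  = -3; Harvest = 3Wet - 3Humidity + 1  [with Wet=-9, Humidity=-3]  = -17.
Change = -2 − (-17) = 15.

15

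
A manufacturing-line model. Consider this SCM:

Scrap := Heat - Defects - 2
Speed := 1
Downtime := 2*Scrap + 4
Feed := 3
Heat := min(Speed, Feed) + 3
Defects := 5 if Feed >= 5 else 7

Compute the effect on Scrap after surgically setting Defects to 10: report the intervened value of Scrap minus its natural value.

-3

Intervening sets Defects = 10 and removes its equation (Defects := 5 if Feed >= 5 else 7).
Heat = min(Speed, Feed) + 3  [with Speed=1, Feed=3]  = 4
Scrap = Heat - Defects - 2  [with Heat=4, Defects=10]  = -8
Without intervention: Heat = min(Speed, Feed) + 3  [with Speed=1, Feed=3]  = 4; Defects = 5 if Feed >= 5 else 7  [with Feed=3]  = 7; Scrap = Heat - Defects - 2  [with Heat=4, Defects=7]  = -5.
Change = -8 − (-5) = -3.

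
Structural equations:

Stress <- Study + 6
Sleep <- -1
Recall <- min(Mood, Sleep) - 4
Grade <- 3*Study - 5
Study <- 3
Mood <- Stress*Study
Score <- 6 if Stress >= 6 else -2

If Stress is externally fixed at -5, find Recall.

-19

The intervention breaks the incoming arrows to Stress: Stress <- Study + 6 no longer applies, and Stress = -5.
Mood = Stress*Study  [with Stress=-5, Study=3]  = -15
Recall = min(Mood, Sleep) - 4  [with Mood=-15, Sleep=-1]  = -19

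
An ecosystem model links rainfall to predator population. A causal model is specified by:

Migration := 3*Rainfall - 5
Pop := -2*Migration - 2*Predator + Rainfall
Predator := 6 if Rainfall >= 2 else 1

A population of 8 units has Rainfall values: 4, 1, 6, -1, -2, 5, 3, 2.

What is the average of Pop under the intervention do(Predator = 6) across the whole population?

-13.25

The intervention sets Predator=6 in all 8 units regardless of Rainfall. Recomputing Pop per unit gives -22, -7, -32, 3, 8, -27, -17, -12; average -13.25.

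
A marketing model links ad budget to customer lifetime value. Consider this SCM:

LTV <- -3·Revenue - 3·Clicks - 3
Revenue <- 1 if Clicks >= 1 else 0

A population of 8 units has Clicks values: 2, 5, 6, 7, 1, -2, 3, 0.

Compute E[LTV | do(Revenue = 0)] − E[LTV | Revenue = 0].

-11.25

The intervention sets Revenue=0 in all 8 units regardless of Clicks. Recomputing LTV per unit gives -9, -18, -21, -24, -6, 3, -12, -3; average -11.25.
E[LTV|Revenue=0] averages over only the 2 units with Revenue=0 (Clicks = -2, 0): LTV = 3, -3, mean 0.
Difference = -11.25 − 0 = -11.25.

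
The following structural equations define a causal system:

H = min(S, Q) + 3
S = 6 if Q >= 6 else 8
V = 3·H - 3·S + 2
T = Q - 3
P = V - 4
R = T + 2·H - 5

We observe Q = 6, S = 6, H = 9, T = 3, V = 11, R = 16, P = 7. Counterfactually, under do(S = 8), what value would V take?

do(S=8) replaces the equation S = 6 if Q >= 6 else 8 with the constant S = 8.
H = min(S, Q) + 3  [with S=8, Q=6]  = 9
V = 3·H - 3·S + 2  [with H=9, S=8]  = 5

5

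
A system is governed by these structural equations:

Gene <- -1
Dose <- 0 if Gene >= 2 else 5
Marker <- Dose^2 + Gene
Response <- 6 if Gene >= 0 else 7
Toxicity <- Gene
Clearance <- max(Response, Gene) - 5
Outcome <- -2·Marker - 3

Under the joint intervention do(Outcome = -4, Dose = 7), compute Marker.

48

Under do(Outcome = -4, Dose = 7), each intervened variable's structural equation is replaced by its fixed value.
Marker = Dose^2 + Gene  [with Dose=7, Gene=-1]  = 48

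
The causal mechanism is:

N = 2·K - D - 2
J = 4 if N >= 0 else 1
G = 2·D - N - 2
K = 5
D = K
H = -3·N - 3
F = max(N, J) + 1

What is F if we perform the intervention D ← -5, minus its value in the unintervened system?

9

Under do(D=-5), the mechanism D = K is discarded; D is fixed at -5.
N = 2·K - D - 2  [with K=5, D=-5]  = 13
J = 4 if N >= 0 else 1  [with N=13]  = 4
F = max(N, J) + 1  [with N=13, J=4]  = 14
Without intervention: D = K  [with K=5]  = 5; N = 2·K - D - 2  [with K=5, D=5]  = 3; J = 4 if N >= 0 else 1  [with N=3]  = 4; F = max(N, J) + 1  [with N=3, J=4]  = 5.
Change = 14 − 5 = 9.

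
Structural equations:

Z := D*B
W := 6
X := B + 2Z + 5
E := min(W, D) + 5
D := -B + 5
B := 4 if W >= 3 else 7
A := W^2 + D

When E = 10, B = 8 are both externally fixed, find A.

33

Under do(E = 10, B = 8), each intervened variable's structural equation is replaced by its fixed value.
D = -B + 5  [with B=8]  = -3
A = W^2 + D  [with W=6, D=-3]  = 33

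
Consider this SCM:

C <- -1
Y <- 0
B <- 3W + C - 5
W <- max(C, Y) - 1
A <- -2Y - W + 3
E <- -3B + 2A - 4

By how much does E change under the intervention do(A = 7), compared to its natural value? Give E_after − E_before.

6

The intervention breaks the incoming arrows to A: A <- -2Y - W + 3 no longer applies, and A = 7.
W = max(C, Y) - 1  [with C=-1, Y=0]  = -1
B = 3W + C - 5  [with W=-1, C=-1]  = -9
E = -3B + 2A - 4  [with B=-9, A=7]  = 37
Without intervention: W = max(C, Y) - 1  [with C=-1, Y=0]  = -1; B = 3W + C - 5  [with W=-1, C=-1]  = -9; A = -2Y - W + 3  [with Y=0, W=-1]  = 4; E = -3B + 2A - 4  [with B=-9, A=4]  = 31.
Change = 37 − 31 = 6.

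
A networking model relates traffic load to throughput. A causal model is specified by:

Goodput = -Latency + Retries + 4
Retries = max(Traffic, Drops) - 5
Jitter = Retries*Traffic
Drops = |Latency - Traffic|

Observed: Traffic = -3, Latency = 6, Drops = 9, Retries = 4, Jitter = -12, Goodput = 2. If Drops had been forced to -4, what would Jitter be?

24

do(Drops=-4) replaces the equation Drops = |Latency - Traffic| with the constant Drops = -4.
Retries = max(Traffic, Drops) - 5  [with Traffic=-3, Drops=-4]  = -8
Jitter = Retries*Traffic  [with Retries=-8, Traffic=-3]  = 24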